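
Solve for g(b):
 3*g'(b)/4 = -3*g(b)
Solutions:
 g(b) = C1*exp(-4*b)


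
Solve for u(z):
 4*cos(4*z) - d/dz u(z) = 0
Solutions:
 u(z) = C1 + sin(4*z)


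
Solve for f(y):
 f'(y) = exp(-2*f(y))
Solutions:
 f(y) = log(-sqrt(C1 + 2*y))
 f(y) = log(C1 + 2*y)/2


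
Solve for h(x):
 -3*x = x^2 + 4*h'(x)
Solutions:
 h(x) = C1 - x^3/12 - 3*x^2/8


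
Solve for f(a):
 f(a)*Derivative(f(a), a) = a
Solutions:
 f(a) = -sqrt(C1 + a^2)
 f(a) = sqrt(C1 + a^2)


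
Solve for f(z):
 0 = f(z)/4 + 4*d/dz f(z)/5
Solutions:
 f(z) = C1*exp(-5*z/16)


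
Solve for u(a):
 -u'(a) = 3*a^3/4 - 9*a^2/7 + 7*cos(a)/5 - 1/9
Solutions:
 u(a) = C1 - 3*a^4/16 + 3*a^3/7 + a/9 - 7*sin(a)/5


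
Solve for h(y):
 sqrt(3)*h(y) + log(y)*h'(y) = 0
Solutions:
 h(y) = C1*exp(-sqrt(3)*li(y))


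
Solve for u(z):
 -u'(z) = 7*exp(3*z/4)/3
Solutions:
 u(z) = C1 - 28*exp(3*z/4)/9


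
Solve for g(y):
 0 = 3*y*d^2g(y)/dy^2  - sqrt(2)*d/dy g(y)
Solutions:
 g(y) = C1 + C2*y^(sqrt(2)/3 + 1)


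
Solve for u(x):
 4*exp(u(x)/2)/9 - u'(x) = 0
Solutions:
 u(x) = 2*log(-1/(C1 + 4*x)) + 2*log(18)


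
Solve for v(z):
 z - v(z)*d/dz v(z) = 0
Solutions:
 v(z) = -sqrt(C1 + z^2)
 v(z) = sqrt(C1 + z^2)


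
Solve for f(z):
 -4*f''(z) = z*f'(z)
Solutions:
 f(z) = C1 + C2*erf(sqrt(2)*z/4)


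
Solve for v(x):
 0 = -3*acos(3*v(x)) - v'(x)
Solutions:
 Integral(1/acos(3*_y), (_y, v(x))) = C1 - 3*x


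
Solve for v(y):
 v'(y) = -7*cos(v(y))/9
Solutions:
 7*y/9 - log(sin(v(y)) - 1)/2 + log(sin(v(y)) + 1)/2 = C1


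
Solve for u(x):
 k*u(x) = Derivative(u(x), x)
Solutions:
 u(x) = C1*exp(k*x)


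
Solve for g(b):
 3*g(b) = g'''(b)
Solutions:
 g(b) = C3*exp(3^(1/3)*b) + (C1*sin(3^(5/6)*b/2) + C2*cos(3^(5/6)*b/2))*exp(-3^(1/3)*b/2)


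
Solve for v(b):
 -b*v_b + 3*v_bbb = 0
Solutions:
 v(b) = C1 + Integral(C2*airyai(3^(2/3)*b/3) + C3*airybi(3^(2/3)*b/3), b)


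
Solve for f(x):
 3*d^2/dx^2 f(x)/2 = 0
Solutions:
 f(x) = C1 + C2*x


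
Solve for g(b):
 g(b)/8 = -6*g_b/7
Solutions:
 g(b) = C1*exp(-7*b/48)


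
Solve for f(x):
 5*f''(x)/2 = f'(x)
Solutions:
 f(x) = C1 + C2*exp(2*x/5)


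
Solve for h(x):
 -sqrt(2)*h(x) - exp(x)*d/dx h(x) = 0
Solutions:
 h(x) = C1*exp(sqrt(2)*exp(-x))


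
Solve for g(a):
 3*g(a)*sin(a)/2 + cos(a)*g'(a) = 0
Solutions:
 g(a) = C1*cos(a)^(3/2)


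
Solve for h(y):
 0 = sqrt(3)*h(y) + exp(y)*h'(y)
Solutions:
 h(y) = C1*exp(sqrt(3)*exp(-y))


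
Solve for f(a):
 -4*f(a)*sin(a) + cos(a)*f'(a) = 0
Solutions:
 f(a) = C1/cos(a)^4


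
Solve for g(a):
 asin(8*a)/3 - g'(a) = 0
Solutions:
 g(a) = C1 + a*asin(8*a)/3 + sqrt(1 - 64*a^2)/24


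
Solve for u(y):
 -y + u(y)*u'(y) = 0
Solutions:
 u(y) = -sqrt(C1 + y^2)
 u(y) = sqrt(C1 + y^2)


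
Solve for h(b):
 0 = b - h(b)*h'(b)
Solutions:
 h(b) = -sqrt(C1 + b^2)
 h(b) = sqrt(C1 + b^2)


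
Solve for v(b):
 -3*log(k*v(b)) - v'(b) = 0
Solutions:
 li(k*v(b))/k = C1 - 3*b


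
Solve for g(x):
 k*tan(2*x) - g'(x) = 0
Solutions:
 g(x) = C1 - k*log(cos(2*x))/2


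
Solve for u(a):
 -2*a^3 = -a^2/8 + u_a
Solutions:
 u(a) = C1 - a^4/2 + a^3/24


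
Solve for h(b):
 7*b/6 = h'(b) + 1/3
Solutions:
 h(b) = C1 + 7*b^2/12 - b/3


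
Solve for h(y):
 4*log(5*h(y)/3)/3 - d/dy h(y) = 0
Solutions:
 3*Integral(1/(-log(_y) - log(5) + log(3)), (_y, h(y)))/4 = C1 - y


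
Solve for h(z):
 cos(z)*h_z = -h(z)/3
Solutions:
 h(z) = C1*(sin(z) - 1)^(1/6)/(sin(z) + 1)^(1/6)


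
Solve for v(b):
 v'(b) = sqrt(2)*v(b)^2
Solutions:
 v(b) = -1/(C1 + sqrt(2)*b)


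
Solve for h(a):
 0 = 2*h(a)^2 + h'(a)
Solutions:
 h(a) = 1/(C1 + 2*a)


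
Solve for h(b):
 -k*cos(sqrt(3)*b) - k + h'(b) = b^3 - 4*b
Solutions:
 h(b) = C1 + b^4/4 - 2*b^2 + b*k + sqrt(3)*k*sin(sqrt(3)*b)/3


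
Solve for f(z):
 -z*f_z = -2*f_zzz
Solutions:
 f(z) = C1 + Integral(C2*airyai(2^(2/3)*z/2) + C3*airybi(2^(2/3)*z/2), z)


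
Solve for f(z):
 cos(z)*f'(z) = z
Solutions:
 f(z) = C1 + Integral(z/cos(z), z)


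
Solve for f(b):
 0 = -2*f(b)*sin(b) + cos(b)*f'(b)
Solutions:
 f(b) = C1/cos(b)^2


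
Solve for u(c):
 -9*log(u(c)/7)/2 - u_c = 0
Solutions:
 -2*Integral(1/(-log(_y) + log(7)), (_y, u(c)))/9 = C1 - c


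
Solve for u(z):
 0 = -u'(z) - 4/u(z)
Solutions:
 u(z) = -sqrt(C1 - 8*z)
 u(z) = sqrt(C1 - 8*z)


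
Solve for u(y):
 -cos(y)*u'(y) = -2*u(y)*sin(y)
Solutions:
 u(y) = C1/cos(y)^2


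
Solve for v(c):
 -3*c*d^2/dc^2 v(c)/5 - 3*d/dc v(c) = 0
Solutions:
 v(c) = C1 + C2/c^4


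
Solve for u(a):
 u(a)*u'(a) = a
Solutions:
 u(a) = -sqrt(C1 + a^2)
 u(a) = sqrt(C1 + a^2)


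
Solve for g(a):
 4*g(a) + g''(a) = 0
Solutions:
 g(a) = C1*sin(2*a) + C2*cos(2*a)


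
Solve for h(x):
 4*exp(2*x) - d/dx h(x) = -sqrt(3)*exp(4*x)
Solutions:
 h(x) = C1 + sqrt(3)*exp(4*x)/4 + 2*exp(2*x)


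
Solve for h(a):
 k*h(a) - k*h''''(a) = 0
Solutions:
 h(a) = C1*exp(-a) + C2*exp(a) + C3*sin(a) + C4*cos(a)


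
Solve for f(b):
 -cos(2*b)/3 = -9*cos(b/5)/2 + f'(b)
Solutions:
 f(b) = C1 + 45*sin(b/5)/2 - sin(2*b)/6


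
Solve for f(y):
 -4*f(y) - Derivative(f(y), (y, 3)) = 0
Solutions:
 f(y) = C3*exp(-2^(2/3)*y) + (C1*sin(2^(2/3)*sqrt(3)*y/2) + C2*cos(2^(2/3)*sqrt(3)*y/2))*exp(2^(2/3)*y/2)


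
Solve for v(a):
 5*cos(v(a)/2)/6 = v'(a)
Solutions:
 -5*a/6 - log(sin(v(a)/2) - 1) + log(sin(v(a)/2) + 1) = C1


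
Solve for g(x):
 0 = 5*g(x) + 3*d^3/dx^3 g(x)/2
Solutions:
 g(x) = C3*exp(-10^(1/3)*3^(2/3)*x/3) + (C1*sin(10^(1/3)*3^(1/6)*x/2) + C2*cos(10^(1/3)*3^(1/6)*x/2))*exp(10^(1/3)*3^(2/3)*x/6)


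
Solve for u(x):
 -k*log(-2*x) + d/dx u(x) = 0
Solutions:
 u(x) = C1 + k*x*log(-x) + k*x*(-1 + log(2))


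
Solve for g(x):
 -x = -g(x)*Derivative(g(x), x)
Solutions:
 g(x) = -sqrt(C1 + x^2)
 g(x) = sqrt(C1 + x^2)


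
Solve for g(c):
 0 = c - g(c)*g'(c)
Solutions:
 g(c) = -sqrt(C1 + c^2)
 g(c) = sqrt(C1 + c^2)


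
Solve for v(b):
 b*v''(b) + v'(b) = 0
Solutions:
 v(b) = C1 + C2*log(b)


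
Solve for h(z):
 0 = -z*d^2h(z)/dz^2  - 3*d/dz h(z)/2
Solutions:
 h(z) = C1 + C2/sqrt(z)


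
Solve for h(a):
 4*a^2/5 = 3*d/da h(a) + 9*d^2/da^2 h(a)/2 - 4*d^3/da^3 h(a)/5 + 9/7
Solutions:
 h(a) = C1 + C2*exp(a*(45 - sqrt(2985))/16) + C3*exp(a*(45 + sqrt(2985))/16) + 4*a^3/45 - 2*a^2/5 + 1439*a/1575


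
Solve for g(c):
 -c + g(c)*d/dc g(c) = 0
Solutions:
 g(c) = -sqrt(C1 + c^2)
 g(c) = sqrt(C1 + c^2)


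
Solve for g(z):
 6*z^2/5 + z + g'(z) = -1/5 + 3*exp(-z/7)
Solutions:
 g(z) = C1 - 2*z^3/5 - z^2/2 - z/5 - 21*exp(-z/7)


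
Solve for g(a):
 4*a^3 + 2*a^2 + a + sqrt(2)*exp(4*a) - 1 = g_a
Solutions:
 g(a) = C1 + a^4 + 2*a^3/3 + a^2/2 - a + sqrt(2)*exp(4*a)/4


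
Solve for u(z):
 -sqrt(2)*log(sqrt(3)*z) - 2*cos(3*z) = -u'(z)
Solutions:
 u(z) = C1 + sqrt(2)*z*(log(z) - 1) + sqrt(2)*z*log(3)/2 + 2*sin(3*z)/3


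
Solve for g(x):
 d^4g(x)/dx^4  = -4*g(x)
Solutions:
 g(x) = (C1*sin(x) + C2*cos(x))*exp(-x) + (C3*sin(x) + C4*cos(x))*exp(x)


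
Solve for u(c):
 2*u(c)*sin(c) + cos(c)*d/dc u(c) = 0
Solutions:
 u(c) = C1*cos(c)^2


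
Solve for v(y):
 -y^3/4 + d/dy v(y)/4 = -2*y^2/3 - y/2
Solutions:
 v(y) = C1 + y^4/4 - 8*y^3/9 - y^2


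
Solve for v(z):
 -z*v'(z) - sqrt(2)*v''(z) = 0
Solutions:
 v(z) = C1 + C2*erf(2^(1/4)*z/2)


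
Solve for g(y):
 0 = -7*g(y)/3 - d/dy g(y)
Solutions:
 g(y) = C1*exp(-7*y/3)


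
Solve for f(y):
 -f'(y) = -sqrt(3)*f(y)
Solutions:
 f(y) = C1*exp(sqrt(3)*y)


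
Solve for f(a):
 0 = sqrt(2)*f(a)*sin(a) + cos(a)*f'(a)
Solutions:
 f(a) = C1*cos(a)^(sqrt(2))


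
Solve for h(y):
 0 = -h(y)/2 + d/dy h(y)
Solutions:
 h(y) = C1*exp(y/2)


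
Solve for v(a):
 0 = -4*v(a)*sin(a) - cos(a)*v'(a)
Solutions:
 v(a) = C1*cos(a)^4


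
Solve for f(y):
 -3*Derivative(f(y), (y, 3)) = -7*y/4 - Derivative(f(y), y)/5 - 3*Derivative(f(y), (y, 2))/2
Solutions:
 f(y) = C1 + C2*exp(y*(15 - sqrt(465))/60) + C3*exp(y*(15 + sqrt(465))/60) - 35*y^2/8 + 525*y/8


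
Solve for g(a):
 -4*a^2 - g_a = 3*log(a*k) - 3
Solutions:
 g(a) = C1 - 4*a^3/3 - 3*a*log(a*k) + 6*a


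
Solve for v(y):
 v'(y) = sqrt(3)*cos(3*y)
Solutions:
 v(y) = C1 + sqrt(3)*sin(3*y)/3


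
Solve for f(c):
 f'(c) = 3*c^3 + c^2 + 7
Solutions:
 f(c) = C1 + 3*c^4/4 + c^3/3 + 7*c


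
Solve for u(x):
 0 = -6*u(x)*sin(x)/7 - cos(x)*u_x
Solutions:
 u(x) = C1*cos(x)^(6/7)


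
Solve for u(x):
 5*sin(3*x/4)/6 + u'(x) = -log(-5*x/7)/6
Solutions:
 u(x) = C1 - x*log(-x)/6 - x*log(5)/6 + x/6 + x*log(7)/6 + 10*cos(3*x/4)/9


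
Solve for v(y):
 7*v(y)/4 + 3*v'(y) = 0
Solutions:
 v(y) = C1*exp(-7*y/12)


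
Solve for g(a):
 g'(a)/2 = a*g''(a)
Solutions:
 g(a) = C1 + C2*a^(3/2)


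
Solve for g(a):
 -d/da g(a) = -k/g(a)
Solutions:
 g(a) = -sqrt(C1 + 2*a*k)
 g(a) = sqrt(C1 + 2*a*k)


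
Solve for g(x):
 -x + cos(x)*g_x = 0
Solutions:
 g(x) = C1 + Integral(x/cos(x), x)


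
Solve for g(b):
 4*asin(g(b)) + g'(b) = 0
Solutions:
 Integral(1/asin(_y), (_y, g(b))) = C1 - 4*b


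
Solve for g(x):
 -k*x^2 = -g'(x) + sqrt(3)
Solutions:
 g(x) = C1 + k*x^3/3 + sqrt(3)*x


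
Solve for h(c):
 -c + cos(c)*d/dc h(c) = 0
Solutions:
 h(c) = C1 + Integral(c/cos(c), c)


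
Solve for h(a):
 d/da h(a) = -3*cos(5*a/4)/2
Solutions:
 h(a) = C1 - 6*sin(5*a/4)/5


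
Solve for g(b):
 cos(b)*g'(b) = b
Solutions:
 g(b) = C1 + Integral(b/cos(b), b)


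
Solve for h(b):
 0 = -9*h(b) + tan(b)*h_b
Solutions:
 h(b) = C1*sin(b)^9


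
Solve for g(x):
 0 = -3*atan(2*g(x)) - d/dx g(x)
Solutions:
 Integral(1/atan(2*_y), (_y, g(x))) = C1 - 3*x


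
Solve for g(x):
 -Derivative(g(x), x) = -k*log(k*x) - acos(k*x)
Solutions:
 g(x) = C1 + k*x*(log(k*x) - 1) + Piecewise((x*acos(k*x) - sqrt(-k^2*x^2 + 1)/k, Ne(k, 0)), (pi*x/2, True))


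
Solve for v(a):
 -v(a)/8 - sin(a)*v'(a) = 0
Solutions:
 v(a) = C1*(cos(a) + 1)^(1/16)/(cos(a) - 1)^(1/16)


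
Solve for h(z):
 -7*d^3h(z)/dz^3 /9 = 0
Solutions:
 h(z) = C1 + C2*z + C3*z^2


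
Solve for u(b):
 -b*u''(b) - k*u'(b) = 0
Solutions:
 u(b) = C1 + b^(1 - re(k))*(C2*sin(log(b)*Abs(im(k))) + C3*cos(log(b)*im(k)))


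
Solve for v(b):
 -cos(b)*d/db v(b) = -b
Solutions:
 v(b) = C1 + Integral(b/cos(b), b)


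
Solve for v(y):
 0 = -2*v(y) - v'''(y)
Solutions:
 v(y) = C3*exp(-2^(1/3)*y) + (C1*sin(2^(1/3)*sqrt(3)*y/2) + C2*cos(2^(1/3)*sqrt(3)*y/2))*exp(2^(1/3)*y/2)


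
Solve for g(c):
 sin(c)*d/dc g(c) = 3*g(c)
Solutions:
 g(c) = C1*(cos(c) - 1)^(3/2)/(cos(c) + 1)^(3/2)


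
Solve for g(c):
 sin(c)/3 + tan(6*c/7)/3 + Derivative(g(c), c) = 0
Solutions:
 g(c) = C1 + 7*log(cos(6*c/7))/18 + cos(c)/3


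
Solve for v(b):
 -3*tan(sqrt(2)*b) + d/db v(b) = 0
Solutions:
 v(b) = C1 - 3*sqrt(2)*log(cos(sqrt(2)*b))/2


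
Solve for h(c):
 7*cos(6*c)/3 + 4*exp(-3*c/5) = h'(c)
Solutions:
 h(c) = C1 + 7*sin(6*c)/18 - 20*exp(-3*c/5)/3


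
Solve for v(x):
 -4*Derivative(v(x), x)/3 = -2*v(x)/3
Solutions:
 v(x) = C1*exp(x/2)


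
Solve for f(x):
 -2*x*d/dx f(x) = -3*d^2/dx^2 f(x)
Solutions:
 f(x) = C1 + C2*erfi(sqrt(3)*x/3)


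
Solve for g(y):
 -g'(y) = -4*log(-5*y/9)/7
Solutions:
 g(y) = C1 + 4*y*log(-y)/7 + 4*y*(-2*log(3) - 1 + log(5))/7


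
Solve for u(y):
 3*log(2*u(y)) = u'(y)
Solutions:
 -Integral(1/(log(_y) + log(2)), (_y, u(y)))/3 = C1 - y


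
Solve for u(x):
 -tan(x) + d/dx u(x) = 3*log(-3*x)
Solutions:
 u(x) = C1 + 3*x*log(-x) - 3*x + 3*x*log(3) - log(cos(x))


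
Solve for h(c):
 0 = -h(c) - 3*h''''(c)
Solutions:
 h(c) = (C1*sin(sqrt(2)*3^(3/4)*c/6) + C2*cos(sqrt(2)*3^(3/4)*c/6))*exp(-sqrt(2)*3^(3/4)*c/6) + (C3*sin(sqrt(2)*3^(3/4)*c/6) + C4*cos(sqrt(2)*3^(3/4)*c/6))*exp(sqrt(2)*3^(3/4)*c/6)


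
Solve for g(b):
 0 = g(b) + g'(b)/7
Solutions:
 g(b) = C1*exp(-7*b)


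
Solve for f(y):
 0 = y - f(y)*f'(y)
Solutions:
 f(y) = -sqrt(C1 + y^2)
 f(y) = sqrt(C1 + y^2)


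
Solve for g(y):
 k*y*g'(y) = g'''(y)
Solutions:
 g(y) = C1 + Integral(C2*airyai(k^(1/3)*y) + C3*airybi(k^(1/3)*y), y)


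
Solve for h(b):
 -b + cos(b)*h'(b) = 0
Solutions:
 h(b) = C1 + Integral(b/cos(b), b)


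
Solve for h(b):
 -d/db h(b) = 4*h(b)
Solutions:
 h(b) = C1*exp(-4*b)


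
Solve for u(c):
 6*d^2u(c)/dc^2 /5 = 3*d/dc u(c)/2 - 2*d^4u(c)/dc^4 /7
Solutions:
 u(c) = C1 + C2*exp(35^(1/3)*c*(-(75 + 11*sqrt(65))^(1/3) + 4*35^(1/3)/(75 + 11*sqrt(65))^(1/3))/20)*sin(sqrt(3)*35^(1/3)*c*(4*35^(1/3)/(75 + 11*sqrt(65))^(1/3) + (75 + 11*sqrt(65))^(1/3))/20) + C3*exp(35^(1/3)*c*(-(75 + 11*sqrt(65))^(1/3) + 4*35^(1/3)/(75 + 11*sqrt(65))^(1/3))/20)*cos(sqrt(3)*35^(1/3)*c*(4*35^(1/3)/(75 + 11*sqrt(65))^(1/3) + (75 + 11*sqrt(65))^(1/3))/20) + C4*exp(-35^(1/3)*c*(-(75 + 11*sqrt(65))^(1/3) + 4*35^(1/3)/(75 + 11*sqrt(65))^(1/3))/10)


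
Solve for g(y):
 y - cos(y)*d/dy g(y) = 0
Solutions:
 g(y) = C1 + Integral(y/cos(y), y)


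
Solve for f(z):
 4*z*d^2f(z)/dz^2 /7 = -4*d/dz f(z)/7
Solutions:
 f(z) = C1 + C2*log(z)


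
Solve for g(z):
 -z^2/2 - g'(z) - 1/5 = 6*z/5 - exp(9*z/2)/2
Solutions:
 g(z) = C1 - z^3/6 - 3*z^2/5 - z/5 + exp(9*z/2)/9


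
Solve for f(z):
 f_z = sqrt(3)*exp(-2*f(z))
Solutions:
 f(z) = log(-sqrt(C1 + 2*sqrt(3)*z))
 f(z) = log(C1 + 2*sqrt(3)*z)/2


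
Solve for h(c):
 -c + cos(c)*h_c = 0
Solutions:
 h(c) = C1 + Integral(c/cos(c), c)


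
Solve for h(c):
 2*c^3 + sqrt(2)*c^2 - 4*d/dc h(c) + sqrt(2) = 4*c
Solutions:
 h(c) = C1 + c^4/8 + sqrt(2)*c^3/12 - c^2/2 + sqrt(2)*c/4


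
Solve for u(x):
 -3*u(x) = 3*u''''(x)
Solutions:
 u(x) = (C1*sin(sqrt(2)*x/2) + C2*cos(sqrt(2)*x/2))*exp(-sqrt(2)*x/2) + (C3*sin(sqrt(2)*x/2) + C4*cos(sqrt(2)*x/2))*exp(sqrt(2)*x/2)


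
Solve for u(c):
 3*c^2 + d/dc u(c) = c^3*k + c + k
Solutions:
 u(c) = C1 + c^4*k/4 - c^3 + c^2/2 + c*k


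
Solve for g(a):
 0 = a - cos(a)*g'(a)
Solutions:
 g(a) = C1 + Integral(a/cos(a), a)


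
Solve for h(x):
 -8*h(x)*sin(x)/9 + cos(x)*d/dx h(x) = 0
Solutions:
 h(x) = C1/cos(x)^(8/9)


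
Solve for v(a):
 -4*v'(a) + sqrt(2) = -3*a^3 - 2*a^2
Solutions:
 v(a) = C1 + 3*a^4/16 + a^3/6 + sqrt(2)*a/4


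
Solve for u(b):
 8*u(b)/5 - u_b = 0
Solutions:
 u(b) = C1*exp(8*b/5)


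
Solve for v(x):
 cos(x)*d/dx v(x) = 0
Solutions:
 v(x) = C1


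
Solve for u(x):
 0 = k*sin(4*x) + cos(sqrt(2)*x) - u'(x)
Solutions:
 u(x) = C1 - k*cos(4*x)/4 + sqrt(2)*sin(sqrt(2)*x)/2


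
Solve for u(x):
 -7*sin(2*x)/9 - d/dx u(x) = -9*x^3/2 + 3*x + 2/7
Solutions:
 u(x) = C1 + 9*x^4/8 - 3*x^2/2 - 2*x/7 + 7*cos(2*x)/18


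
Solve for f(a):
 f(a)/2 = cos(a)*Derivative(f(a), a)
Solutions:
 f(a) = C1*(sin(a) + 1)^(1/4)/(sin(a) - 1)^(1/4)


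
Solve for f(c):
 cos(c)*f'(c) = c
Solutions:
 f(c) = C1 + Integral(c/cos(c), c)


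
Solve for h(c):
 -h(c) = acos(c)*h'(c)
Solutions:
 h(c) = C1*exp(-Integral(1/acos(c), c))


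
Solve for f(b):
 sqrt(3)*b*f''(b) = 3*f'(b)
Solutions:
 f(b) = C1 + C2*b^(1 + sqrt(3))


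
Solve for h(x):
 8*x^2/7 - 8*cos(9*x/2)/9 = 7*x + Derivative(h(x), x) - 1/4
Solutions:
 h(x) = C1 + 8*x^3/21 - 7*x^2/2 + x/4 - 16*sin(9*x/2)/81


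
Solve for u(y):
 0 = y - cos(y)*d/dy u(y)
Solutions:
 u(y) = C1 + Integral(y/cos(y), y)


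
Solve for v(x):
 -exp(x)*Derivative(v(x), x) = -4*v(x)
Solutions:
 v(x) = C1*exp(-4*exp(-x))


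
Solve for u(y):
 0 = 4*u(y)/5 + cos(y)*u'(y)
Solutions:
 u(y) = C1*(sin(y) - 1)^(2/5)/(sin(y) + 1)^(2/5)


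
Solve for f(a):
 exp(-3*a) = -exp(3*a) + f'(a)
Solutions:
 f(a) = C1 + 2*sinh(3*a)/3


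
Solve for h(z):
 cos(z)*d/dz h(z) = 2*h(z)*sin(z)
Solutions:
 h(z) = C1/cos(z)^2


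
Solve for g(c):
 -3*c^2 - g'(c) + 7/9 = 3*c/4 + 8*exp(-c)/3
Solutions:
 g(c) = C1 - c^3 - 3*c^2/8 + 7*c/9 + 8*exp(-c)/3


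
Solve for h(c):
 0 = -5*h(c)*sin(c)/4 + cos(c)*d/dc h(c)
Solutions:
 h(c) = C1/cos(c)^(5/4)


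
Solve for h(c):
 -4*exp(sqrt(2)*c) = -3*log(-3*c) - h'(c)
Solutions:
 h(c) = C1 - 3*c*log(-c) + 3*c*(1 - log(3)) + 2*sqrt(2)*exp(sqrt(2)*c)


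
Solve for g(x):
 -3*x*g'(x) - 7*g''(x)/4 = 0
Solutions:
 g(x) = C1 + C2*erf(sqrt(42)*x/7)


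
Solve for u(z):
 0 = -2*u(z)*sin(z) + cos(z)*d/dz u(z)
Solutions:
 u(z) = C1/cos(z)^2


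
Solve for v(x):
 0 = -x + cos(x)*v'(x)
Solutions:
 v(x) = C1 + Integral(x/cos(x), x)


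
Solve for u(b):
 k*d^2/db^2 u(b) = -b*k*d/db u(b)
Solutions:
 u(b) = C1 + C2*erf(sqrt(2)*b/2)


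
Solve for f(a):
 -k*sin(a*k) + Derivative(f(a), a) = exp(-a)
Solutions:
 f(a) = C1 - cos(a*k) - exp(-a)


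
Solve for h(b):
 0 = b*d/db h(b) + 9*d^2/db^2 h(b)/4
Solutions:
 h(b) = C1 + C2*erf(sqrt(2)*b/3)


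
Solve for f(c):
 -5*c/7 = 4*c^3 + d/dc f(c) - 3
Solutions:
 f(c) = C1 - c^4 - 5*c^2/14 + 3*c


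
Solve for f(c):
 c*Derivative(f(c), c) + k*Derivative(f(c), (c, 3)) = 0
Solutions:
 f(c) = C1 + Integral(C2*airyai(c*(-1/k)^(1/3)) + C3*airybi(c*(-1/k)^(1/3)), c)


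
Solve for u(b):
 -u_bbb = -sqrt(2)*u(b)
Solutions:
 u(b) = C3*exp(2^(1/6)*b) + (C1*sin(2^(1/6)*sqrt(3)*b/2) + C2*cos(2^(1/6)*sqrt(3)*b/2))*exp(-2^(1/6)*b/2)


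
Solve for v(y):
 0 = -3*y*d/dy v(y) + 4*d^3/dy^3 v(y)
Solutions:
 v(y) = C1 + Integral(C2*airyai(6^(1/3)*y/2) + C3*airybi(6^(1/3)*y/2), y)


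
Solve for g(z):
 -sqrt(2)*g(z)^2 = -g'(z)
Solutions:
 g(z) = -1/(C1 + sqrt(2)*z)


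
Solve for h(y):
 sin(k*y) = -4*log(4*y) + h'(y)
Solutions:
 h(y) = C1 + 4*y*log(y) - 4*y + 8*y*log(2) + Piecewise((-cos(k*y)/k, Ne(k, 0)), (0, True))


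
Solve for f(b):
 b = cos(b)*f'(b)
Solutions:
 f(b) = C1 + Integral(b/cos(b), b)


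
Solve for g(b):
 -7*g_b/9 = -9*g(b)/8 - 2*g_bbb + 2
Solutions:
 g(b) = C1*exp(6^(1/3)*b*(28*6^(1/3)/(sqrt(4651257) + 2187)^(1/3) + (sqrt(4651257) + 2187)^(1/3))/72)*sin(2^(1/3)*3^(1/6)*b*(-3^(2/3)*(sqrt(4651257) + 2187)^(1/3) + 84*2^(1/3)/(sqrt(4651257) + 2187)^(1/3))/72) + C2*exp(6^(1/3)*b*(28*6^(1/3)/(sqrt(4651257) + 2187)^(1/3) + (sqrt(4651257) + 2187)^(1/3))/72)*cos(2^(1/3)*3^(1/6)*b*(-3^(2/3)*(sqrt(4651257) + 2187)^(1/3) + 84*2^(1/3)/(sqrt(4651257) + 2187)^(1/3))/72) + C3*exp(-6^(1/3)*b*(28*6^(1/3)/(sqrt(4651257) + 2187)^(1/3) + (sqrt(4651257) + 2187)^(1/3))/36) + 16/9


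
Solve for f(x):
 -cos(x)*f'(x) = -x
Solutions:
 f(x) = C1 + Integral(x/cos(x), x)


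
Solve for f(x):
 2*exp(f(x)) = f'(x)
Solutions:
 f(x) = log(-1/(C1 + 2*x))


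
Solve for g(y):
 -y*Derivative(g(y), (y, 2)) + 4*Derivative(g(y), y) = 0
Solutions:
 g(y) = C1 + C2*y^5


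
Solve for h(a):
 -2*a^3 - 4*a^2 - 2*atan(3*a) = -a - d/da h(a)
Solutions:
 h(a) = C1 + a^4/2 + 4*a^3/3 - a^2/2 + 2*a*atan(3*a) - log(9*a^2 + 1)/3


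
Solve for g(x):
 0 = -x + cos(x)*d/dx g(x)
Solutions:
 g(x) = C1 + Integral(x/cos(x), x)


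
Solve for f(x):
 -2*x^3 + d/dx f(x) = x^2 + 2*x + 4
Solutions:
 f(x) = C1 + x^4/2 + x^3/3 + x^2 + 4*x


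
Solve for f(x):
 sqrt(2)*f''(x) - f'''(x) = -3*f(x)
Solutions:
 f(x) = C1*exp(x*(-2^(2/3)*(4*sqrt(2) + 81 + sqrt(-32 + (4*sqrt(2) + 81)^2))^(1/3) - 4*2^(1/3)/(4*sqrt(2) + 81 + sqrt(-32 + (4*sqrt(2) + 81)^2))^(1/3) + 4*sqrt(2))/12)*sin(2^(1/3)*sqrt(3)*x*(-2^(1/3)*(4*sqrt(2) + 81 + sqrt(-32 + 729*(-3 - 4*sqrt(2)/27)^2))^(1/3) + 4/(4*sqrt(2) + 81 + sqrt(-32 + 729*(-3 - 4*sqrt(2)/27)^2))^(1/3))/12) + C2*exp(x*(-2^(2/3)*(4*sqrt(2) + 81 + sqrt(-32 + (4*sqrt(2) + 81)^2))^(1/3) - 4*2^(1/3)/(4*sqrt(2) + 81 + sqrt(-32 + (4*sqrt(2) + 81)^2))^(1/3) + 4*sqrt(2))/12)*cos(2^(1/3)*sqrt(3)*x*(-2^(1/3)*(4*sqrt(2) + 81 + sqrt(-32 + 729*(-3 - 4*sqrt(2)/27)^2))^(1/3) + 4/(4*sqrt(2) + 81 + sqrt(-32 + 729*(-3 - 4*sqrt(2)/27)^2))^(1/3))/12) + C3*exp(x*(4*2^(1/3)/(4*sqrt(2) + 81 + sqrt(-32 + (4*sqrt(2) + 81)^2))^(1/3) + 2*sqrt(2) + 2^(2/3)*(4*sqrt(2) + 81 + sqrt(-32 + (4*sqrt(2) + 81)^2))^(1/3))/6)


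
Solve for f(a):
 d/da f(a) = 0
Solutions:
 f(a) = C1


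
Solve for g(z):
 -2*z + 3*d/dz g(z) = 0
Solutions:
 g(z) = C1 + z^2/3


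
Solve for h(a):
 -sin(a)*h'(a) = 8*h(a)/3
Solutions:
 h(a) = C1*(cos(a) + 1)^(4/3)/(cos(a) - 1)^(4/3)


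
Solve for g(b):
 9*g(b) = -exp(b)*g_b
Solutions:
 g(b) = C1*exp(9*exp(-b))


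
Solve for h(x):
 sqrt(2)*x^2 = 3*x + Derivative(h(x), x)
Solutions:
 h(x) = C1 + sqrt(2)*x^3/3 - 3*x^2/2


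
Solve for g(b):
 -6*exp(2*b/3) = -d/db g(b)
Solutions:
 g(b) = C1 + 9*exp(2*b/3)


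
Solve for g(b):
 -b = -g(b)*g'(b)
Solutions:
 g(b) = -sqrt(C1 + b^2)
 g(b) = sqrt(C1 + b^2)


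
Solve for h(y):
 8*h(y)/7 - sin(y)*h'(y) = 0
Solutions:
 h(y) = C1*(cos(y) - 1)^(4/7)/(cos(y) + 1)^(4/7)


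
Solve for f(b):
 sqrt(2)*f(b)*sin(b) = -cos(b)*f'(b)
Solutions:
 f(b) = C1*cos(b)^(sqrt(2))


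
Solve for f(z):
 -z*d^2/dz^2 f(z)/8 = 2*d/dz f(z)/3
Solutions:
 f(z) = C1 + C2/z^(13/3)


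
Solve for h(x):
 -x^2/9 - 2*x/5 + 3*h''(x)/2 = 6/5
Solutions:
 h(x) = C1 + C2*x + x^4/162 + 2*x^3/45 + 2*x^2/5


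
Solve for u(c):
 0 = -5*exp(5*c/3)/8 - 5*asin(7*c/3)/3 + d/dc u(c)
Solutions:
 u(c) = C1 + 5*c*asin(7*c/3)/3 + 5*sqrt(9 - 49*c^2)/21 + 3*exp(5*c/3)/8


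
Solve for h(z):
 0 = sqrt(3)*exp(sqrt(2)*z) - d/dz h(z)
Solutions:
 h(z) = C1 + sqrt(6)*exp(sqrt(2)*z)/2


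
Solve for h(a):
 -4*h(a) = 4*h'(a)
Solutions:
 h(a) = C1*exp(-a)


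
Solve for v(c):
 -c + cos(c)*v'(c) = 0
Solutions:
 v(c) = C1 + Integral(c/cos(c), c)


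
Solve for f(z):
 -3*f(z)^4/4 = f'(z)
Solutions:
 f(z) = 2^(2/3)*(1/(C1 + 9*z))^(1/3)
 f(z) = (-6^(2/3) - 3*2^(2/3)*3^(1/6)*I)*(1/(C1 + 3*z))^(1/3)/6
 f(z) = (-6^(2/3) + 3*2^(2/3)*3^(1/6)*I)*(1/(C1 + 3*z))^(1/3)/6


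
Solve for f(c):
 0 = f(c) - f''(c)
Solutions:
 f(c) = C1*exp(-c) + C2*exp(c)


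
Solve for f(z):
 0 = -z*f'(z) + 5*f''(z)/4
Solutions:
 f(z) = C1 + C2*erfi(sqrt(10)*z/5)


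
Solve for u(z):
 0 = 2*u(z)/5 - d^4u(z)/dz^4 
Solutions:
 u(z) = C1*exp(-2^(1/4)*5^(3/4)*z/5) + C2*exp(2^(1/4)*5^(3/4)*z/5) + C3*sin(2^(1/4)*5^(3/4)*z/5) + C4*cos(2^(1/4)*5^(3/4)*z/5)


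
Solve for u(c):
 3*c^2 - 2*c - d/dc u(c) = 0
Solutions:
 u(c) = C1 + c^3 - c^2


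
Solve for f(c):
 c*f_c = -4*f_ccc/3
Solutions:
 f(c) = C1 + Integral(C2*airyai(-6^(1/3)*c/2) + C3*airybi(-6^(1/3)*c/2), c)


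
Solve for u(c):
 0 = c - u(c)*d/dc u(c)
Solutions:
 u(c) = -sqrt(C1 + c^2)
 u(c) = sqrt(C1 + c^2)


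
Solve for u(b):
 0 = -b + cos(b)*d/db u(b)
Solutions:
 u(b) = C1 + Integral(b/cos(b), b)


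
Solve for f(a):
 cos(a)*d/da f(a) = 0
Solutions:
 f(a) = C1


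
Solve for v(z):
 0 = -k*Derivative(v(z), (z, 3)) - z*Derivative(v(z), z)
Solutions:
 v(z) = C1 + Integral(C2*airyai(z*(-1/k)^(1/3)) + C3*airybi(z*(-1/k)^(1/3)), z)


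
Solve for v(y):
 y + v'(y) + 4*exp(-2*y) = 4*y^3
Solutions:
 v(y) = C1 + y^4 - y^2/2 + 2*exp(-2*y)


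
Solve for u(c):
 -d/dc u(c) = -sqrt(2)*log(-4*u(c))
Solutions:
 -sqrt(2)*Integral(1/(log(-_y) + 2*log(2)), (_y, u(c)))/2 = C1 - c


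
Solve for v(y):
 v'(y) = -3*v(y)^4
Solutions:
 v(y) = (-3^(2/3) - 3*3^(1/6)*I)*(1/(C1 + 3*y))^(1/3)/6
 v(y) = (-3^(2/3) + 3*3^(1/6)*I)*(1/(C1 + 3*y))^(1/3)/6
 v(y) = (1/(C1 + 9*y))^(1/3)


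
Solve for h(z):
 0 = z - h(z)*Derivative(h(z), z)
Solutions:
 h(z) = -sqrt(C1 + z^2)
 h(z) = sqrt(C1 + z^2)


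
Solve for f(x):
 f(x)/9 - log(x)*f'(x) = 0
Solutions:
 f(x) = C1*exp(li(x)/9)


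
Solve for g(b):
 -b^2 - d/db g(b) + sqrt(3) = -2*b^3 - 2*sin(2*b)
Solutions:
 g(b) = C1 + b^4/2 - b^3/3 + sqrt(3)*b - cos(2*b)


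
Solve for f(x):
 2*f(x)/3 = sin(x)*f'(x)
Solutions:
 f(x) = C1*(cos(x) - 1)^(1/3)/(cos(x) + 1)^(1/3)


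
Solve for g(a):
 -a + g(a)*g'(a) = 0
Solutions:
 g(a) = -sqrt(C1 + a^2)
 g(a) = sqrt(C1 + a^2)


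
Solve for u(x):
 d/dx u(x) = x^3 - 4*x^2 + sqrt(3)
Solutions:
 u(x) = C1 + x^4/4 - 4*x^3/3 + sqrt(3)*x


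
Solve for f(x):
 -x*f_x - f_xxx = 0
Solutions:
 f(x) = C1 + Integral(C2*airyai(-x) + C3*airybi(-x), x)


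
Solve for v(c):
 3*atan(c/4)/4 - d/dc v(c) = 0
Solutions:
 v(c) = C1 + 3*c*atan(c/4)/4 - 3*log(c^2 + 16)/2


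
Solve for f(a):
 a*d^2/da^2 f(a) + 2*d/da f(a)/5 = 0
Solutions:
 f(a) = C1 + C2*a^(3/5)


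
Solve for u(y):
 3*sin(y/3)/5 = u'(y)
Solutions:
 u(y) = C1 - 9*cos(y/3)/5


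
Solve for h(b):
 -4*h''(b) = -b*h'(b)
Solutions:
 h(b) = C1 + C2*erfi(sqrt(2)*b/4)


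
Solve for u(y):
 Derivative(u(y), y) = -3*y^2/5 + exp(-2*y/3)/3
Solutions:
 u(y) = C1 - y^3/5 - exp(-2*y/3)/2


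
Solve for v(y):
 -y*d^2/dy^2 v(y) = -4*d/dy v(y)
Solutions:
 v(y) = C1 + C2*y^5


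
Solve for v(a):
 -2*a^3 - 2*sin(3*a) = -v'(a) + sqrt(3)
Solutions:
 v(a) = C1 + a^4/2 + sqrt(3)*a - 2*cos(3*a)/3


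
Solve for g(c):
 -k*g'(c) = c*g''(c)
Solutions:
 g(c) = C1 + c^(1 - re(k))*(C2*sin(log(c)*Abs(im(k))) + C3*cos(log(c)*im(k)))


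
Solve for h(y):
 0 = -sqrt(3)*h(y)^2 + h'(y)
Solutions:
 h(y) = -1/(C1 + sqrt(3)*y)


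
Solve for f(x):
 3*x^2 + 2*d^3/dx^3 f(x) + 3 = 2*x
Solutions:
 f(x) = C1 + C2*x + C3*x^2 - x^5/40 + x^4/24 - x^3/4


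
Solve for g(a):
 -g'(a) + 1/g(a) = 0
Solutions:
 g(a) = -sqrt(C1 + 2*a)
 g(a) = sqrt(C1 + 2*a)


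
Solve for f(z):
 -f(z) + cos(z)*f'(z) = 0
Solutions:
 f(z) = C1*sqrt(sin(z) + 1)/sqrt(sin(z) - 1)


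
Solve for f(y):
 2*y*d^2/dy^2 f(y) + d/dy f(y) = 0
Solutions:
 f(y) = C1 + C2*sqrt(y)


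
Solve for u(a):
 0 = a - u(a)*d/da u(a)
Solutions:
 u(a) = -sqrt(C1 + a^2)
 u(a) = sqrt(C1 + a^2)


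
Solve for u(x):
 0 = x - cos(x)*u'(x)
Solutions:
 u(x) = C1 + Integral(x/cos(x), x)


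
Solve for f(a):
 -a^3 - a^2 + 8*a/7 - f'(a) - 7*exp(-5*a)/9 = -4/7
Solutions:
 f(a) = C1 - a^4/4 - a^3/3 + 4*a^2/7 + 4*a/7 + 7*exp(-5*a)/45


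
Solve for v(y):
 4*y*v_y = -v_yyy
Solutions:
 v(y) = C1 + Integral(C2*airyai(-2^(2/3)*y) + C3*airybi(-2^(2/3)*y), y)


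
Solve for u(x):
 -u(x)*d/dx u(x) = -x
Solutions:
 u(x) = -sqrt(C1 + x^2)
 u(x) = sqrt(C1 + x^2)


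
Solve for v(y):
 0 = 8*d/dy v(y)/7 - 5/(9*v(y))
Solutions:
 v(y) = -sqrt(C1 + 35*y)/6
 v(y) = sqrt(C1 + 35*y)/6


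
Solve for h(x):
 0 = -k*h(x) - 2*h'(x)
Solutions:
 h(x) = C1*exp(-k*x/2)


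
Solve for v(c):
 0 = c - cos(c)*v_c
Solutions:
 v(c) = C1 + Integral(c/cos(c), c)


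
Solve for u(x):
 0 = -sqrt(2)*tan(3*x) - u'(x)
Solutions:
 u(x) = C1 + sqrt(2)*log(cos(3*x))/3


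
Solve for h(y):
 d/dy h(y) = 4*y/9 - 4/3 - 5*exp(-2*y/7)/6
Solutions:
 h(y) = C1 + 2*y^2/9 - 4*y/3 + 35*exp(-2*y/7)/12


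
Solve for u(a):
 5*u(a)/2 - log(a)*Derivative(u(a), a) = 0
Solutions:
 u(a) = C1*exp(5*li(a)/2)


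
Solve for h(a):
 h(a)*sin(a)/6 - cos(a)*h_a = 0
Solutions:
 h(a) = C1/cos(a)^(1/6)


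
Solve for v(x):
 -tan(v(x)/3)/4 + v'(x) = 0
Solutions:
 v(x) = -3*asin(C1*exp(x/12)) + 3*pi
 v(x) = 3*asin(C1*exp(x/12))


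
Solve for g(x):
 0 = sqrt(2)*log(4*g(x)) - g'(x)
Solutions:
 -sqrt(2)*Integral(1/(log(_y) + 2*log(2)), (_y, g(x)))/2 = C1 - x


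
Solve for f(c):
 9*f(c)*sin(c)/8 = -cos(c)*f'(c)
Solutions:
 f(c) = C1*cos(c)^(9/8)


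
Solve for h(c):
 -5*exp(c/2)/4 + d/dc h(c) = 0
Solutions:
 h(c) = C1 + 5*exp(c/2)/2


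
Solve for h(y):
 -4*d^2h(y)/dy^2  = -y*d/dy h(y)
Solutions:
 h(y) = C1 + C2*erfi(sqrt(2)*y/4)


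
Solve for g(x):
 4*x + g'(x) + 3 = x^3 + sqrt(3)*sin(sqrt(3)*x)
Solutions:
 g(x) = C1 + x^4/4 - 2*x^2 - 3*x - cos(sqrt(3)*x)


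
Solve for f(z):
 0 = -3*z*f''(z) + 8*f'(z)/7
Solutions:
 f(z) = C1 + C2*z^(29/21)


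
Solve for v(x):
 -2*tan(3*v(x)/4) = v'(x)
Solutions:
 v(x) = -4*asin(C1*exp(-3*x/2))/3 + 4*pi/3
 v(x) = 4*asin(C1*exp(-3*x/2))/3


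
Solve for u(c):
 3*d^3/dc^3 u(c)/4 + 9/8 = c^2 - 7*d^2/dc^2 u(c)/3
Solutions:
 u(c) = C1 + C2*c + C3*exp(-28*c/9) + c^4/28 - 9*c^3/196 - 135*c^2/686


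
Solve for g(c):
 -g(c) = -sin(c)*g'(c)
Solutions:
 g(c) = C1*sqrt(cos(c) - 1)/sqrt(cos(c) + 1)


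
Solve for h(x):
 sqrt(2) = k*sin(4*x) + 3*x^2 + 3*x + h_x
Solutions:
 h(x) = C1 + k*cos(4*x)/4 - x^3 - 3*x^2/2 + sqrt(2)*x


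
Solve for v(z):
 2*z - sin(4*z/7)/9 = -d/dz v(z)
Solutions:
 v(z) = C1 - z^2 - 7*cos(4*z/7)/36


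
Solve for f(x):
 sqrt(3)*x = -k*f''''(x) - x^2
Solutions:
 f(x) = C1 + C2*x + C3*x^2 + C4*x^3 - x^6/(360*k) - sqrt(3)*x^5/(120*k)


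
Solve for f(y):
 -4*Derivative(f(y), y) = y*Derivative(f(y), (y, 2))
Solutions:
 f(y) = C1 + C2/y^3


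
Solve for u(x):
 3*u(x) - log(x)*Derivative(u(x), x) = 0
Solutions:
 u(x) = C1*exp(3*li(x))


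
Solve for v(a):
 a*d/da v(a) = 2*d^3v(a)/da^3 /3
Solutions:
 v(a) = C1 + Integral(C2*airyai(2^(2/3)*3^(1/3)*a/2) + C3*airybi(2^(2/3)*3^(1/3)*a/2), a)


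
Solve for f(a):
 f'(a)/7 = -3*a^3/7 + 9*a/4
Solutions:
 f(a) = C1 - 3*a^4/4 + 63*a^2/8


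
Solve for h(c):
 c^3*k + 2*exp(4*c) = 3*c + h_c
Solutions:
 h(c) = C1 + c^4*k/4 - 3*c^2/2 + exp(4*c)/2


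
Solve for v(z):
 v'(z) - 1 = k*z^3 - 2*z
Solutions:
 v(z) = C1 + k*z^4/4 - z^2 + z


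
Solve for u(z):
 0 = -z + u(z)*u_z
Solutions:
 u(z) = -sqrt(C1 + z^2)
 u(z) = sqrt(C1 + z^2)


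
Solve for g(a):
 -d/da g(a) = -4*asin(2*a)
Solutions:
 g(a) = C1 + 4*a*asin(2*a) + 2*sqrt(1 - 4*a^2)


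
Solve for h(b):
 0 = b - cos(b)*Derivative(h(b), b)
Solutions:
 h(b) = C1 + Integral(b/cos(b), b)


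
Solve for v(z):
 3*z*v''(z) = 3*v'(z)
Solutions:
 v(z) = C1 + C2*z^2


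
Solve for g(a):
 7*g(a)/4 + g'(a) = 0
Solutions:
 g(a) = C1*exp(-7*a/4)


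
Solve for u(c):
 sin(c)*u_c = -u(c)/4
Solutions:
 u(c) = C1*(cos(c) + 1)^(1/8)/(cos(c) - 1)^(1/8)


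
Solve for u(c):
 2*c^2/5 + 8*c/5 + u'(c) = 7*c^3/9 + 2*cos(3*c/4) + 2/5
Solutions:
 u(c) = C1 + 7*c^4/36 - 2*c^3/15 - 4*c^2/5 + 2*c/5 + 8*sin(3*c/4)/3


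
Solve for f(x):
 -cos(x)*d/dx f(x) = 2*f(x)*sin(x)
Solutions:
 f(x) = C1*cos(x)^2


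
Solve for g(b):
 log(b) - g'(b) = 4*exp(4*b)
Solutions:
 g(b) = C1 + b*log(b) - b - exp(4*b)


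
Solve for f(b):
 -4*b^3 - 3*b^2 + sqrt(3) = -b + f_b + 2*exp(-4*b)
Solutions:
 f(b) = C1 - b^4 - b^3 + b^2/2 + sqrt(3)*b + exp(-4*b)/2


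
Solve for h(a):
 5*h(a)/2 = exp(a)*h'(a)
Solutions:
 h(a) = C1*exp(-5*exp(-a)/2)


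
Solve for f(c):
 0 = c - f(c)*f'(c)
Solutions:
 f(c) = -sqrt(C1 + c^2)
 f(c) = sqrt(C1 + c^2)


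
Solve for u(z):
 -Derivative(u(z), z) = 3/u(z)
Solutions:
 u(z) = -sqrt(C1 - 6*z)
 u(z) = sqrt(C1 - 6*z)


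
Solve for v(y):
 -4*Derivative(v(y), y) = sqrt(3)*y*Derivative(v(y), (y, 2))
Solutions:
 v(y) = C1 + C2*y^(1 - 4*sqrt(3)/3)


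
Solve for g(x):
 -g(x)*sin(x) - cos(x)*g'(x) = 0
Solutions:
 g(x) = C1*cos(x)


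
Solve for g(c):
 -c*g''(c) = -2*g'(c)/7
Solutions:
 g(c) = C1 + C2*c^(9/7)


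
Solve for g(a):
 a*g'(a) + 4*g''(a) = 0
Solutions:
 g(a) = C1 + C2*erf(sqrt(2)*a/4)


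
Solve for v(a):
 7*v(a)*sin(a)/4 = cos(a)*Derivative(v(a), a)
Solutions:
 v(a) = C1/cos(a)^(7/4)


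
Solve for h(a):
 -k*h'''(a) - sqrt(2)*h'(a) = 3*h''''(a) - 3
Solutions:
 h(a) = C1 + C2*exp(-a*(2*2^(1/3)*k^2/(2*k^3 + sqrt(-4*k^6 + (2*k^3 + 243*sqrt(2))^2) + 243*sqrt(2))^(1/3) + 2*k + 2^(2/3)*(2*k^3 + sqrt(-4*k^6 + (2*k^3 + 243*sqrt(2))^2) + 243*sqrt(2))^(1/3))/18) + C3*exp(a*(-8*2^(1/3)*k^2/((-1 + sqrt(3)*I)*(2*k^3 + sqrt(-4*k^6 + (2*k^3 + 243*sqrt(2))^2) + 243*sqrt(2))^(1/3)) - 4*k + 2^(2/3)*(2*k^3 + sqrt(-4*k^6 + (2*k^3 + 243*sqrt(2))^2) + 243*sqrt(2))^(1/3) - 2^(2/3)*sqrt(3)*I*(2*k^3 + sqrt(-4*k^6 + (2*k^3 + 243*sqrt(2))^2) + 243*sqrt(2))^(1/3))/36) + C4*exp(a*(8*2^(1/3)*k^2/((1 + sqrt(3)*I)*(2*k^3 + sqrt(-4*k^6 + (2*k^3 + 243*sqrt(2))^2) + 243*sqrt(2))^(1/3)) - 4*k + 2^(2/3)*(2*k^3 + sqrt(-4*k^6 + (2*k^3 + 243*sqrt(2))^2) + 243*sqrt(2))^(1/3) + 2^(2/3)*sqrt(3)*I*(2*k^3 + sqrt(-4*k^6 + (2*k^3 + 243*sqrt(2))^2) + 243*sqrt(2))^(1/3))/36) + 3*sqrt(2)*a/2


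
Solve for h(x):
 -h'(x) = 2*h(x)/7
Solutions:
 h(x) = C1*exp(-2*x/7)


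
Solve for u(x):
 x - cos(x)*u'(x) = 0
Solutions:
 u(x) = C1 + Integral(x/cos(x), x)


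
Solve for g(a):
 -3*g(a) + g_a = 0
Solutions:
 g(a) = C1*exp(3*a)


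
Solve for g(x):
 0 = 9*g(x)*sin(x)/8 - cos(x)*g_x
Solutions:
 g(x) = C1/cos(x)^(9/8)


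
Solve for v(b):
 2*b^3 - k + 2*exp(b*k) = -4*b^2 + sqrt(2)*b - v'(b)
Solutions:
 v(b) = C1 - b^4/2 - 4*b^3/3 + sqrt(2)*b^2/2 + b*k - 2*exp(b*k)/k


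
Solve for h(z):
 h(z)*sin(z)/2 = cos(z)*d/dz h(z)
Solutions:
 h(z) = C1/sqrt(cos(z))


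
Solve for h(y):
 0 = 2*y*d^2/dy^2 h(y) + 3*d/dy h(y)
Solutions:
 h(y) = C1 + C2/sqrt(y)


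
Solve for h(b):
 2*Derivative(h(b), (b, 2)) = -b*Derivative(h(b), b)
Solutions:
 h(b) = C1 + C2*erf(b/2)


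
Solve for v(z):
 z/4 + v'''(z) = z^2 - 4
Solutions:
 v(z) = C1 + C2*z + C3*z^2 + z^5/60 - z^4/96 - 2*z^3/3


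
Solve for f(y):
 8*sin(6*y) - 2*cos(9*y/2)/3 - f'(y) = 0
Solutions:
 f(y) = C1 - 4*sin(9*y/2)/27 - 4*cos(6*y)/3


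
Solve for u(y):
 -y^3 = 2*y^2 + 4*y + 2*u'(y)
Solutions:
 u(y) = C1 - y^4/8 - y^3/3 - y^2


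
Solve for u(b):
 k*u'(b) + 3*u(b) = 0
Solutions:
 u(b) = C1*exp(-3*b/k)


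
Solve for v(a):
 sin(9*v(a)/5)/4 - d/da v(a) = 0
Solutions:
 -a/4 + 5*log(cos(9*v(a)/5) - 1)/18 - 5*log(cos(9*v(a)/5) + 1)/18 = C1


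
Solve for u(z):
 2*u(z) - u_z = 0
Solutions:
 u(z) = C1*exp(2*z)


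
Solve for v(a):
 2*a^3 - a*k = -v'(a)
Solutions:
 v(a) = C1 - a^4/2 + a^2*k/2


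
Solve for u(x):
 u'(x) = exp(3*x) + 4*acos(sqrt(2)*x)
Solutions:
 u(x) = C1 + 4*x*acos(sqrt(2)*x) - 2*sqrt(2)*sqrt(1 - 2*x^2) + exp(3*x)/3


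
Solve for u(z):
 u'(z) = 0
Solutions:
 u(z) = C1


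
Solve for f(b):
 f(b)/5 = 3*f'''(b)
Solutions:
 f(b) = C3*exp(15^(2/3)*b/15) + (C1*sin(3^(1/6)*5^(2/3)*b/10) + C2*cos(3^(1/6)*5^(2/3)*b/10))*exp(-15^(2/3)*b/30)


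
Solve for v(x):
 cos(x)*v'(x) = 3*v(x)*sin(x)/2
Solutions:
 v(x) = C1/cos(x)^(3/2)


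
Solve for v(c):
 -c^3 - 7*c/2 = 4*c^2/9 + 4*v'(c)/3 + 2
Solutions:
 v(c) = C1 - 3*c^4/16 - c^3/9 - 21*c^2/16 - 3*c/2


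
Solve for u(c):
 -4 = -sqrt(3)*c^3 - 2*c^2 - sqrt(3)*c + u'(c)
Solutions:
 u(c) = C1 + sqrt(3)*c^4/4 + 2*c^3/3 + sqrt(3)*c^2/2 - 4*c


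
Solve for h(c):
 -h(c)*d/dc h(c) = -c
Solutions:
 h(c) = -sqrt(C1 + c^2)
 h(c) = sqrt(C1 + c^2)


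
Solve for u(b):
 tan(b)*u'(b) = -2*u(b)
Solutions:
 u(b) = C1/sin(b)^2


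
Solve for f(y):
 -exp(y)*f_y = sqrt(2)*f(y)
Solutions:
 f(y) = C1*exp(sqrt(2)*exp(-y))


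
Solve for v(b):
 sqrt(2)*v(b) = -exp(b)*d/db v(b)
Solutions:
 v(b) = C1*exp(sqrt(2)*exp(-b))


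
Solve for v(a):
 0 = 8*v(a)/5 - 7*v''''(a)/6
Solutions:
 v(a) = C1*exp(-2*3^(1/4)*35^(3/4)*a/35) + C2*exp(2*3^(1/4)*35^(3/4)*a/35) + C3*sin(2*3^(1/4)*35^(3/4)*a/35) + C4*cos(2*3^(1/4)*35^(3/4)*a/35)


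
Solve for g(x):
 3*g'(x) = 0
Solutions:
 g(x) = C1


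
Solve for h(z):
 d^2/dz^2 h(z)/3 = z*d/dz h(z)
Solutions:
 h(z) = C1 + C2*erfi(sqrt(6)*z/2)


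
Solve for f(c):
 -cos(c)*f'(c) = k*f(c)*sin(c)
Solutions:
 f(c) = C1*exp(k*log(cos(c)))


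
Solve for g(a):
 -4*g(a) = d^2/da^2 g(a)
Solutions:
 g(a) = C1*sin(2*a) + C2*cos(2*a)


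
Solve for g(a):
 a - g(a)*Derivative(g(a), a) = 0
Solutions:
 g(a) = -sqrt(C1 + a^2)
 g(a) = sqrt(C1 + a^2)


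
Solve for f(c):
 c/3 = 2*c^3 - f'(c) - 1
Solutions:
 f(c) = C1 + c^4/2 - c^2/6 - c


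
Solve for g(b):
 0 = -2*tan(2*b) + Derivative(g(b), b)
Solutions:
 g(b) = C1 - log(cos(2*b))


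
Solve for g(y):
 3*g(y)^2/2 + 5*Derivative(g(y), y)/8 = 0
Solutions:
 g(y) = 5/(C1 + 12*y)


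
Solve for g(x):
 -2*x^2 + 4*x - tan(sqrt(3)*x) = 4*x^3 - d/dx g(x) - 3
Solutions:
 g(x) = C1 + x^4 + 2*x^3/3 - 2*x^2 - 3*x - sqrt(3)*log(cos(sqrt(3)*x))/3


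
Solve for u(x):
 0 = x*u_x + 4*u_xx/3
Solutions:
 u(x) = C1 + C2*erf(sqrt(6)*x/4)


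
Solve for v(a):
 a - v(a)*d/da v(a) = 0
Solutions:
 v(a) = -sqrt(C1 + a^2)
 v(a) = sqrt(C1 + a^2)


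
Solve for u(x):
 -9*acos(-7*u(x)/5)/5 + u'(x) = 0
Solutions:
 Integral(1/acos(-7*_y/5), (_y, u(x))) = C1 + 9*x/5


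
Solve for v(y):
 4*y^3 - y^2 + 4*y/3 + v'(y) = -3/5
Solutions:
 v(y) = C1 - y^4 + y^3/3 - 2*y^2/3 - 3*y/5


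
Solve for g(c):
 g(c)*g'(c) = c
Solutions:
 g(c) = -sqrt(C1 + c^2)
 g(c) = sqrt(C1 + c^2)


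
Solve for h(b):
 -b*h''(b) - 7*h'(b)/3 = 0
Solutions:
 h(b) = C1 + C2/b^(4/3)


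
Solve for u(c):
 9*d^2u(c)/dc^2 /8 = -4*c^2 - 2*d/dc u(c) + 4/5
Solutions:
 u(c) = C1 + C2*exp(-16*c/9) - 2*c^3/3 + 9*c^2/8 - 277*c/320


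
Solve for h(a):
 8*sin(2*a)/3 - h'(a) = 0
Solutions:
 h(a) = C1 - 4*cos(2*a)/3


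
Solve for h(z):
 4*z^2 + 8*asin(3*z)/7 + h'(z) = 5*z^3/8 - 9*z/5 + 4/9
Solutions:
 h(z) = C1 + 5*z^4/32 - 4*z^3/3 - 9*z^2/10 - 8*z*asin(3*z)/7 + 4*z/9 - 8*sqrt(1 - 9*z^2)/21


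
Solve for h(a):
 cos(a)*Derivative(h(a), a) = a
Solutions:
 h(a) = C1 + Integral(a/cos(a), a)


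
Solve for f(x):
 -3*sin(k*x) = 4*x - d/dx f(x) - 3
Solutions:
 f(x) = C1 + 2*x^2 - 3*x - 3*cos(k*x)/k


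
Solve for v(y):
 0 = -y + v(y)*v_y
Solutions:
 v(y) = -sqrt(C1 + y^2)
 v(y) = sqrt(C1 + y^2)


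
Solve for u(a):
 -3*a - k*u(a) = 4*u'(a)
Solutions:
 u(a) = C1*exp(-a*k/4) - 3*a/k + 12/k^2


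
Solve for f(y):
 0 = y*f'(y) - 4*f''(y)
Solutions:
 f(y) = C1 + C2*erfi(sqrt(2)*y/4)


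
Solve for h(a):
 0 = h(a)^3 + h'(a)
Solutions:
 h(a) = -sqrt(2)*sqrt(-1/(C1 - a))/2
 h(a) = sqrt(2)*sqrt(-1/(C1 - a))/2


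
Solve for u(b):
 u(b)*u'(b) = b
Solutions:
 u(b) = -sqrt(C1 + b^2)
 u(b) = sqrt(C1 + b^2)


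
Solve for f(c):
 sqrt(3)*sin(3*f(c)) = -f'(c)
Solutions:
 f(c) = -acos((-C1 - exp(6*sqrt(3)*c))/(C1 - exp(6*sqrt(3)*c)))/3 + 2*pi/3
 f(c) = acos((-C1 - exp(6*sqrt(3)*c))/(C1 - exp(6*sqrt(3)*c)))/3


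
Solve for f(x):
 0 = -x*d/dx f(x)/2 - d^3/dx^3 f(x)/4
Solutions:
 f(x) = C1 + Integral(C2*airyai(-2^(1/3)*x) + C3*airybi(-2^(1/3)*x), x)


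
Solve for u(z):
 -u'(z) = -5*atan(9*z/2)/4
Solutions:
 u(z) = C1 + 5*z*atan(9*z/2)/4 - 5*log(81*z^2 + 4)/36


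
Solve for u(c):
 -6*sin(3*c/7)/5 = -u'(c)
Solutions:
 u(c) = C1 - 14*cos(3*c/7)/5


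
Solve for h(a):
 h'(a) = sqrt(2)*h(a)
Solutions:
 h(a) = C1*exp(sqrt(2)*a)


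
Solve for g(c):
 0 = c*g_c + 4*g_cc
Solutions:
 g(c) = C1 + C2*erf(sqrt(2)*c/4)


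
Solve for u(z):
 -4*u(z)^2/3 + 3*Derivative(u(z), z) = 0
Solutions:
 u(z) = -9/(C1 + 4*z)


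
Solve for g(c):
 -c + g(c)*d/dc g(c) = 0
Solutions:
 g(c) = -sqrt(C1 + c^2)
 g(c) = sqrt(C1 + c^2)


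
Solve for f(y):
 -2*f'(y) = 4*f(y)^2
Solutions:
 f(y) = 1/(C1 + 2*y)


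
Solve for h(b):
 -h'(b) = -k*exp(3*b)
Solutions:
 h(b) = C1 + k*exp(3*b)/3


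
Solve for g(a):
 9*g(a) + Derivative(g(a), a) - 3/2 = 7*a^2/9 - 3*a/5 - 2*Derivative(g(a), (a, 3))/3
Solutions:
 g(a) = C1*exp(-2^(1/3)*a*(-(27 + sqrt(731))^(1/3) + 2^(1/3)/(27 + sqrt(731))^(1/3))/4)*sin(2^(1/3)*sqrt(3)*a*(2^(1/3)/(27 + sqrt(731))^(1/3) + (27 + sqrt(731))^(1/3))/4) + C2*exp(-2^(1/3)*a*(-(27 + sqrt(731))^(1/3) + 2^(1/3)/(27 + sqrt(731))^(1/3))/4)*cos(2^(1/3)*sqrt(3)*a*(2^(1/3)/(27 + sqrt(731))^(1/3) + (27 + sqrt(731))^(1/3))/4) + C3*exp(2^(1/3)*a*(-(27 + sqrt(731))^(1/3) + 2^(1/3)/(27 + sqrt(731))^(1/3))/2) + 7*a^2/81 - 313*a/3645 + 11561/65610
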